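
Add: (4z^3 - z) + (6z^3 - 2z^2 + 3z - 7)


Align terms by degree and add:
  4z^3 - z
+ 6z^3 - 2z^2 + 3z - 7
= 10z^3 - 2z^2 + 2z - 7


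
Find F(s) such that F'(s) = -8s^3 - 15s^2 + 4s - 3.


Reverse power rule on each term:
  ∫ -8s^3 ds = -2s^4
  ∫ -15s^2 ds = -5s^3
  ∫ 4s ds = 2s^2
  ∫ -3 ds = -3s
F(s) = -2s^4 - 5s^3 + 2s^2 - 3s + C


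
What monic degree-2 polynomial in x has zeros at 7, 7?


p(x) = (x - 7)(x - 7)
Expand: x^2 - 14x + 49


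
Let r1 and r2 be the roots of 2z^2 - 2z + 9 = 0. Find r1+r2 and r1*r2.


For az^2+bz+c=0: sum = -b/a, product = c/a.
a=2, b=-2, c=9
Sum = -(-2)/2 = 1
Product = (9)/2 = 9/2


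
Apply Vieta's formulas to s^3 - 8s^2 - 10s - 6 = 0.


Monic cubic s^3+bs^2+cs+d=0: sum=-b, pairwise sum=c, product=-d.
b=-8, c=-10, d=-6
r1+r2+r3 = 8
r1r2+r1r3+r2r3 = -10
r1r2r3 = 6


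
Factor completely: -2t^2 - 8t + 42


Roots satisfy r1 + r2 = -b/a = -4 and r1*r2 = c/a = -21.
So r1 = -7, r2 = 3.
-2t^2 - 8t + 42 = -2(t - r1)(t - r2) = -2(t + 7)(t - 3)


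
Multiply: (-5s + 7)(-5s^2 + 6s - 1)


Distribute each term of the first polynomial:
  (-5s)(-5s^2 + 6s - 1) = 25s^3 - 30s^2 + 5s
  (7)(-5s^2 + 6s - 1) = -35s^2 + 42s - 7
Sum: 25s^3 - 65s^2 + 47s - 7


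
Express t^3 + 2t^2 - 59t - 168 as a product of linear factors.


Try integer roots (divisors of -168). t=8: p(8)=0.
Divide out (t - 8): quotient is t^2 + 10t + 21.
Factor the quadratic: (t + 3)(t + 7)
Result: (t - 8)(t + 3)(t + 7)


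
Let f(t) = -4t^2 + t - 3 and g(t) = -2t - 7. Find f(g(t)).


Substitute g(t) into f:
f(g(t)) = -4*(-2t - 7)^2 + 1*(-2t - 7) + (-3)
(-2t - 7)^2 = 4t^2 + 28t + 49
Expand and combine: -16t^2 - 114t - 206


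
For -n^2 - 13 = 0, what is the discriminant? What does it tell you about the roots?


D = b^2 - 4ac = (0)^2 - 4(-1)(-13) = 0 - 52 = -52
Since D < 0: two complex conjugate roots (no real roots)


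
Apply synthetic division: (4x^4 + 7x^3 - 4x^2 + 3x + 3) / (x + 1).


Synthetic division with c = -1. Coefficients: 4, 7, -4, 3, 3
Bring down 4.
  4 * -1 = -4; -4 + 7 = 3
  3 * -1 = -3; -3 - 4 = -7
  -7 * -1 = 7; 7 + 3 = 10
  10 * -1 = -10; -10 + 3 = -7
Quotient: 4x^3 + 3x^2 - 7x + 10, Remainder: -7


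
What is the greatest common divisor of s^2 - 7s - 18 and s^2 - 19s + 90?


Factor each:
  s^2 - 7s - 18 = (s - 9)(s + 2)
  s^2 - 19s + 90 = (s - 9)(s - 10)
Common monic factor: s - 9


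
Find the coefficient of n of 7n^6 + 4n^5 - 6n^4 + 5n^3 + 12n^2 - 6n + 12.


Read off the coefficient of n: -6


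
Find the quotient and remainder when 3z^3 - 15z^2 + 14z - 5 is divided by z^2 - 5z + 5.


(3z^3 - 15z^2 + 14z - 5) / (z^2 - 5z + 5)
Step 1: 3z * (z^2 - 5z + 5) = 3z^3 - 15z^2 + 15z; subtract.
Step 2: 0 * (z^2 - 5z + 5) = 0; subtract.
Quotient: 3z, Remainder: -z - 5


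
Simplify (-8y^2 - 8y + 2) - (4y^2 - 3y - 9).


Distribute the minus sign:
  (-8y^2 - 8y + 2)
- (4y^2 - 3y - 9)
Negate second polynomial: -4y^2 + 3y + 9
Add: -12y^2 - 5y + 11


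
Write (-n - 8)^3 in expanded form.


Expand (-n - 8)^3 by repeated multiplication:
  (-n - 8)^2 = n^2 + 16n + 64
= -n^3 - 24n^2 - 192n - 512


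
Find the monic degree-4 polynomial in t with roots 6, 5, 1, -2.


p(t) = (t - 6)(t - 5)(t - 1)(t + 2)
Expand: t^4 - 10t^3 + 17t^2 + 52t - 60


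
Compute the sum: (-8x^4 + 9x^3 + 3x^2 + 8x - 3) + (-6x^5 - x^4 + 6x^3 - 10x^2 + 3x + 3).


Align terms by degree and add:
  -8x^4 + 9x^3 + 3x^2 + 8x - 3
  -6x^5 - x^4 + 6x^3 - 10x^2 + 3x + 3
= -6x^5 - 9x^4 + 15x^3 - 7x^2 + 11x


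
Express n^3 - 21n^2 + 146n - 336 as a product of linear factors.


Try integer roots (divisors of -336). n=7: p(7)=0.
Divide out (n - 7): quotient is n^2 - 14n + 48.
Factor the quadratic: (n - 8)(n - 6)
Result: (n - 7)(n - 8)(n - 6)


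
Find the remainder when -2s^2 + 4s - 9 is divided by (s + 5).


By the Remainder Theorem, the remainder equals p(-5):
  -2*(-5)^2 = -50
  4*(-5)^1 = -20
  constant: -9
Sum: -50 - 20 - 9 = -79


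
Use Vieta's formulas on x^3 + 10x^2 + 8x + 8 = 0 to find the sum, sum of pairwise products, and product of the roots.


Monic cubic x^3+bx^2+cx+d=0: sum=-b, pairwise sum=c, product=-d.
b=10, c=8, d=8
r1+r2+r3 = -10
r1r2+r1r3+r2r3 = 8
r1r2r3 = -8


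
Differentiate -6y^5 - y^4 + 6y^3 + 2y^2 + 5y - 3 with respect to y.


Apply the power rule term by term:
  d/dy(-6y^5) = -30y^4
  d/dy(-y^4) = -4y^3
  d/dy(6y^3) = 18y^2
  d/dy(2y^2) = 4y
  d/dy(5y) = 5
  d/dy(-3) = 0
p'(y) = -30y^4 - 4y^3 + 18y^2 + 4y + 5


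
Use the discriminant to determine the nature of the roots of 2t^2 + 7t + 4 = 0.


D = b^2 - 4ac = (7)^2 - 4(2)(4) = 49 - 32 = 17
Since D > 0: two distinct irrational roots


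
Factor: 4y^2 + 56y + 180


Roots satisfy r1 + r2 = -b/a = -14 and r1*r2 = c/a = 45.
So r1 = -9, r2 = -5.
4y^2 + 56y + 180 = 4(y - r1)(y - r2) = 4(y + 9)(y + 5)


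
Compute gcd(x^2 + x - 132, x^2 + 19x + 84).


Factor each:
  x^2 + x - 132 = (x + 12)(x - 11)
  x^2 + 19x + 84 = (x + 12)(x + 7)
Common monic factor: x + 12


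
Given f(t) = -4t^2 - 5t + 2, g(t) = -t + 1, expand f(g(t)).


Substitute g(t) into f:
f(g(t)) = -4*(-t + 1)^2 + (-5)*(-t + 1) + 2
(-t + 1)^2 = t^2 - 2t + 1
Expand and combine: -4t^2 + 13t - 7


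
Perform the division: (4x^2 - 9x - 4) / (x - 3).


(4x^2 - 9x - 4) / (x - 3)
Step 1: 4x * (x - 3) = 4x^2 - 12x; subtract.
Step 2: 3 * (x - 3) = 3x - 9; subtract.
Quotient: 4x + 3, Remainder: 5


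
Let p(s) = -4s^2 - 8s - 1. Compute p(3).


Using direct substitution:
  -4 * (3)^2 = -36
  -8 * (3)^1 = -24
  constant: -1
Sum = -36 - 24 - 1 = -61


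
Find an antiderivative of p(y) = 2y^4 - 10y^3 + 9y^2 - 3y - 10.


Reverse power rule on each term:
  ∫ 2y^4 dy = (2/5)y^5
  ∫ -10y^3 dy = -(5/2)y^4
  ∫ 9y^2 dy = 3y^3
  ∫ -3y dy = -(3/2)y^2
  ∫ -10 dy = -10y
F(y) = (2/5)y^5 - (5/2)y^4 + 3y^3 - (3/2)y^2 - 10y + C


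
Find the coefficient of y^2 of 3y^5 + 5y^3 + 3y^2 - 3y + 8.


Read off the coefficient of y^2: 3


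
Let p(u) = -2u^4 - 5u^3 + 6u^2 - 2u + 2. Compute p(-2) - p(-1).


p(-2) = 38
p(-1) = 13
p(-2) - p(-1) = 38 - 13 = 25


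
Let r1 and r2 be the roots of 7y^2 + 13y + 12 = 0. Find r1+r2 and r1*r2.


For ay^2+by+c=0: sum = -b/a, product = c/a.
a=7, b=13, c=12
Sum = -(13)/7 = -13/7
Product = (12)/7 = 12/7


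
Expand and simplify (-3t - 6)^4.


Expand (-3t - 6)^4 by repeated multiplication:
  (-3t - 6)^2 = 9t^2 + 36t + 36
  (-3t - 6)^3 = -27t^3 - 162t^2 - 324t - 216
= 81t^4 + 648t^3 + 1944t^2 + 2592t + 1296


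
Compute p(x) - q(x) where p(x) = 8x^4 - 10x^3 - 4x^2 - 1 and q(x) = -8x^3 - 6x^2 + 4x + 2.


Distribute the minus sign:
  (8x^4 - 10x^3 - 4x^2 - 1)
- (-8x^3 - 6x^2 + 4x + 2)
Negate second polynomial: 8x^3 + 6x^2 - 4x - 2
Add: 8x^4 - 2x^3 + 2x^2 - 4x - 3


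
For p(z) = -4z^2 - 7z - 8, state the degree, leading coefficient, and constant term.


Highest power of z is 2, with coefficient -4. Constant term is -8.
Degree = 2, leading coefficient = -4, constant term = -8


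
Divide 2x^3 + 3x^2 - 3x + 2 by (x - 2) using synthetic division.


Synthetic division with c = 2. Coefficients: 2, 3, -3, 2
Bring down 2.
  2 * 2 = 4; 4 + 3 = 7
  7 * 2 = 14; 14 - 3 = 11
  11 * 2 = 22; 22 + 2 = 24
Quotient: 2x^2 + 7x + 11, Remainder: 24


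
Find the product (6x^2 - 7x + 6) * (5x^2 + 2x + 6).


Distribute each term of the first polynomial:
  (6x^2)(5x^2 + 2x + 6) = 30x^4 + 12x^3 + 36x^2
  (-7x)(5x^2 + 2x + 6) = -35x^3 - 14x^2 - 42x
  (6)(5x^2 + 2x + 6) = 30x^2 + 12x + 36
Sum: 30x^4 - 23x^3 + 52x^2 - 30x + 36


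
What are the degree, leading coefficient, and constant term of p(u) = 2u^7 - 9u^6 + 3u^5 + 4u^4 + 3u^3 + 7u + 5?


Highest power of u is 7, with coefficient 2. Constant term is 5.
Degree = 7, leading coefficient = 2, constant term = 5


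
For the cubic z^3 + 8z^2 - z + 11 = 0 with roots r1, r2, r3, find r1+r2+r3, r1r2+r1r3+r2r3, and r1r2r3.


Monic cubic z^3+bz^2+cz+d=0: sum=-b, pairwise sum=c, product=-d.
b=8, c=-1, d=11
r1+r2+r3 = -8
r1r2+r1r3+r2r3 = -1
r1r2r3 = -11


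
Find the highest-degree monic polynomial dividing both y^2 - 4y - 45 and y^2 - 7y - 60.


Factor each:
  y^2 - 4y - 45 = (y + 5)(y - 9)
  y^2 - 7y - 60 = (y + 5)(y - 12)
Common monic factor: y + 5


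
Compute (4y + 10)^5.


Expand (4y + 10)^5 by repeated multiplication:
  (4y + 10)^2 = 16y^2 + 80y + 100
  (4y + 10)^3 = 64y^3 + 480y^2 + 1200y + 1000
  (4y + 10)^4 = 256y^4 + 2560y^3 + 9600y^2 + 16000y + 10000
= 1024y^5 + 12800y^4 + 64000y^3 + 160000y^2 + 200000y + 100000


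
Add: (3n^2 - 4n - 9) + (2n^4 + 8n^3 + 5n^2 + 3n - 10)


Align terms by degree and add:
  3n^2 - 4n - 9
+ 2n^4 + 8n^3 + 5n^2 + 3n - 10
= 2n^4 + 8n^3 + 8n^2 - n - 19


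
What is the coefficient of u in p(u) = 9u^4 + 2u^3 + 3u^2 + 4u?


Read off the coefficient of u: 4


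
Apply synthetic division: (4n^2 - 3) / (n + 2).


Synthetic division with c = -2. Coefficients: 4, 0, -3
Bring down 4.
  4 * -2 = -8; -8 + 0 = -8
  -8 * -2 = 16; 16 - 3 = 13
Quotient: 4n - 8, Remainder: 13


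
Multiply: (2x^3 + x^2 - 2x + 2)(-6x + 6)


Distribute each term of the first polynomial:
  (2x^3)(-6x + 6) = -12x^4 + 12x^3
  (x^2)(-6x + 6) = -6x^3 + 6x^2
  (-2x)(-6x + 6) = 12x^2 - 12x
  (2)(-6x + 6) = -12x + 12
Sum: -12x^4 + 6x^3 + 18x^2 - 24x + 12


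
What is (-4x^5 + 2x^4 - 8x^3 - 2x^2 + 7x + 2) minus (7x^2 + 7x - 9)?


Distribute the minus sign:
  (-4x^5 + 2x^4 - 8x^3 - 2x^2 + 7x + 2)
- (7x^2 + 7x - 9)
Negate second polynomial: -7x^2 - 7x + 9
Add: -4x^5 + 2x^4 - 8x^3 - 9x^2 + 11


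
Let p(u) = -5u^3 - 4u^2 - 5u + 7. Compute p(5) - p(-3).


p(5) = -743
p(-3) = 121
p(5) - p(-3) = -743 - 121 = -864


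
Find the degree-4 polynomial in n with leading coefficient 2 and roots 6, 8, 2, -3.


p(n) = 2(n - 6)(n - 8)(n - 2)(n + 3)
Expand: 2n^4 - 26n^3 + 56n^2 + 264n - 576


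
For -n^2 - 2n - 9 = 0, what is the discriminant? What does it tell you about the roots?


D = b^2 - 4ac = (-2)^2 - 4(-1)(-9) = 4 - 36 = -32
Since D < 0: two complex conjugate roots (no real roots)


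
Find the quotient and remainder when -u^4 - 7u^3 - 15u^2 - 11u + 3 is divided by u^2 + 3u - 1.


(-u^4 - 7u^3 - 15u^2 - 11u + 3) / (u^2 + 3u - 1)
Step 1: -u^2 * (u^2 + 3u - 1) = -u^4 - 3u^3 + u^2; subtract.
Step 2: -4u * (u^2 + 3u - 1) = -4u^3 - 12u^2 + 4u; subtract.
Step 3: -4 * (u^2 + 3u - 1) = -4u^2 - 12u + 4; subtract.
Quotient: -u^2 - 4u - 4, Remainder: -3u - 1


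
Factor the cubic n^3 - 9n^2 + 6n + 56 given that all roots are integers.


Try integer roots (divisors of 56). n=4: p(4)=0.
Divide out (n - 4): quotient is n^2 - 5n - 14.
Factor the quadratic: (n + 2)(n - 7)
Result: (n - 4)(n + 2)(n - 7)


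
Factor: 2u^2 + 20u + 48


Roots satisfy r1 + r2 = -b/a = -10 and r1*r2 = c/a = 24.
So r1 = -4, r2 = -6.
2u^2 + 20u + 48 = 2(u - r1)(u - r2) = 2(u + 4)(u + 6)


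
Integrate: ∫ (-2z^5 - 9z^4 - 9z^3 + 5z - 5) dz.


Reverse power rule on each term:
  ∫ -2z^5 dz = -(1/3)z^6
  ∫ -9z^4 dz = -(9/5)z^5
  ∫ -9z^3 dz = -(9/4)z^4
  ∫ 5z dz = (5/2)z^2
  ∫ -5 dz = -5z
F(z) = -(1/3)z^6 - (9/5)z^5 - (9/4)z^4 + (5/2)z^2 - 5z + C


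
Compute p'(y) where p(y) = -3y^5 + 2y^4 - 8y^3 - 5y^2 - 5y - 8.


Apply the power rule term by term:
  d/dy(-3y^5) = -15y^4
  d/dy(2y^4) = 8y^3
  d/dy(-8y^3) = -24y^2
  d/dy(-5y^2) = -10y
  d/dy(-5y) = -5
  d/dy(-8) = 0
p'(y) = -15y^4 + 8y^3 - 24y^2 - 10y - 5


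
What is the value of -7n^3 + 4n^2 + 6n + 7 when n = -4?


Using direct substitution:
  -7 * (-4)^3 = 448
  4 * (-4)^2 = 64
  6 * (-4)^1 = -24
  constant: 7
Sum = 448 + 64 - 24 + 7 = 495


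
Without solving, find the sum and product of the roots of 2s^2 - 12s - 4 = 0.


For as^2+bs+c=0: sum = -b/a, product = c/a.
a=2, b=-12, c=-4
Sum = -(-12)/2 = 6
Product = (-4)/2 = -2


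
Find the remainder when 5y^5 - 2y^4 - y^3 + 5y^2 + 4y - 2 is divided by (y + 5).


By the Remainder Theorem, the remainder equals p(-5):
  5*(-5)^5 = -15625
  -2*(-5)^4 = -1250
  -1*(-5)^3 = 125
  5*(-5)^2 = 125
  4*(-5)^1 = -20
  constant: -2
Sum: -15625 - 1250 + 125 + 125 - 20 - 2 = -16647


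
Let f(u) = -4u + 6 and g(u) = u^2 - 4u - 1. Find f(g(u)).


Substitute g(u) into f:
f(g(u)) = -4*(u^2 - 4u - 1) + 6
Expand and combine: -4u^2 + 16u + 10


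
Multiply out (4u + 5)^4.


Expand (4u + 5)^4 by repeated multiplication:
  (4u + 5)^2 = 16u^2 + 40u + 25
  (4u + 5)^3 = 64u^3 + 240u^2 + 300u + 125
= 256u^4 + 1280u^3 + 2400u^2 + 2000u + 625


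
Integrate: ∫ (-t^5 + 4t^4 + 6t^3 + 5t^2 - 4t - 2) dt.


Reverse power rule on each term:
  ∫ -t^5 dt = -(1/6)t^6
  ∫ 4t^4 dt = (4/5)t^5
  ∫ 6t^3 dt = (3/2)t^4
  ∫ 5t^2 dt = (5/3)t^3
  ∫ -4t dt = -2t^2
  ∫ -2 dt = -2t
F(t) = -(1/6)t^6 + (4/5)t^5 + (3/2)t^4 + (5/3)t^3 - 2t^2 - 2t + C


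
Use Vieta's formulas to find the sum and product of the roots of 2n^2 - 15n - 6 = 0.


For an^2+bn+c=0: sum = -b/a, product = c/a.
a=2, b=-15, c=-6
Sum = -(-15)/2 = 15/2
Product = (-6)/2 = -3


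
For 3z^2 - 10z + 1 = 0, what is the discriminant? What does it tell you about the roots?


D = b^2 - 4ac = (-10)^2 - 4(3)(1) = 100 - 12 = 88
Since D > 0: two distinct irrational roots


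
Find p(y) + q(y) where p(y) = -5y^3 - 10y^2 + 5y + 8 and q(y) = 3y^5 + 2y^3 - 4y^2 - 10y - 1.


Align terms by degree and add:
  -5y^3 - 10y^2 + 5y + 8
+ 3y^5 + 2y^3 - 4y^2 - 10y - 1
= 3y^5 - 3y^3 - 14y^2 - 5y + 7


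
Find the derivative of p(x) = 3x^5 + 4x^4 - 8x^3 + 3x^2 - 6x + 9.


Apply the power rule term by term:
  d/dx(3x^5) = 15x^4
  d/dx(4x^4) = 16x^3
  d/dx(-8x^3) = -24x^2
  d/dx(3x^2) = 6x
  d/dx(-6x) = -6
  d/dx(9) = 0
p'(x) = 15x^4 + 16x^3 - 24x^2 + 6x - 6


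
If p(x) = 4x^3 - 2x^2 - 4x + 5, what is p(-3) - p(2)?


p(-3) = -109
p(2) = 21
p(-3) - p(2) = -109 - 21 = -130


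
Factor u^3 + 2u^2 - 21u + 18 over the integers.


Try integer roots (divisors of 18). u=-6: p(-6)=0.
Divide out (u + 6): quotient is u^2 - 4u + 3.
Factor the quadratic: (u - 1)(u - 3)
Result: (u + 6)(u - 1)(u - 3)


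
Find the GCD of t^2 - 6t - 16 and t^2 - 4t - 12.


Factor each:
  t^2 - 6t - 16 = (t + 2)(t - 8)
  t^2 - 4t - 12 = (t + 2)(t - 6)
Common monic factor: t + 2


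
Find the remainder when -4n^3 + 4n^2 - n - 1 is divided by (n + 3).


By the Remainder Theorem, the remainder equals p(-3):
  -4*(-3)^3 = 108
  4*(-3)^2 = 36
  -1*(-3)^1 = 3
  constant: -1
Sum: 108 + 36 + 3 - 1 = 146


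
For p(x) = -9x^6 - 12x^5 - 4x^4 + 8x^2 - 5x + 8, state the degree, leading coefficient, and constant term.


Highest power of x is 6, with coefficient -9. Constant term is 8.
Degree = 6, leading coefficient = -9, constant term = 8


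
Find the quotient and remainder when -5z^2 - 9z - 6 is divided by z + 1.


(-5z^2 - 9z - 6) / (z + 1)
Step 1: -5z * (z + 1) = -5z^2 - 5z; subtract.
Step 2: -4 * (z + 1) = -4z - 4; subtract.
Quotient: -5z - 4, Remainder: -2


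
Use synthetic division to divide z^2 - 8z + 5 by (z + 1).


Synthetic division with c = -1. Coefficients: 1, -8, 5
Bring down 1.
  1 * -1 = -1; -1 - 8 = -9
  -9 * -1 = 9; 9 + 5 = 14
Quotient: z - 9, Remainder: 14


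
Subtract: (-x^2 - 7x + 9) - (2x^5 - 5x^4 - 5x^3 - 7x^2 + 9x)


Distribute the minus sign:
  (-x^2 - 7x + 9)
- (2x^5 - 5x^4 - 5x^3 - 7x^2 + 9x)
Negate second polynomial: -2x^5 + 5x^4 + 5x^3 + 7x^2 - 9x
Add: -2x^5 + 5x^4 + 5x^3 + 6x^2 - 16x + 9


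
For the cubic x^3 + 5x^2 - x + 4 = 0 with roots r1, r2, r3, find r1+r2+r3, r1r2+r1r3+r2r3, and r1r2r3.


Monic cubic x^3+bx^2+cx+d=0: sum=-b, pairwise sum=c, product=-d.
b=5, c=-1, d=4
r1+r2+r3 = -5
r1r2+r1r3+r2r3 = -1
r1r2r3 = -4


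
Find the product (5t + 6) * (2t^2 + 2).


Distribute each term of the first polynomial:
  (5t)(2t^2 + 2) = 10t^3 + 10t
  (6)(2t^2 + 2) = 12t^2 + 12
Sum: 10t^3 + 12t^2 + 10t + 12


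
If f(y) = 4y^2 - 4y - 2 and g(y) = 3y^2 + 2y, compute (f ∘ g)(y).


Substitute g(y) into f:
f(g(y)) = 4*(3y^2 + 2y)^2 + (-4)*(3y^2 + 2y) + (-2)
(3y^2 + 2y)^2 = 9y^4 + 12y^3 + 4y^2
Expand and combine: 36y^4 + 48y^3 + 4y^2 - 8y - 2


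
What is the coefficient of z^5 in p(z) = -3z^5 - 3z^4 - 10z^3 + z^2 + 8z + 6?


Read off the coefficient of z^5: -3


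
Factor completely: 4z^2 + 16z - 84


Roots satisfy r1 + r2 = -b/a = -4 and r1*r2 = c/a = -21.
So r1 = -7, r2 = 3.
4z^2 + 16z - 84 = 4(z - r1)(z - r2) = 4(z + 7)(z - 3)


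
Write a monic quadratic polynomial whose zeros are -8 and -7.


p(z) = (z + 8)(z + 7)
Expand: z^2 + 15z + 56


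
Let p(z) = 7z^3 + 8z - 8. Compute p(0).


Using direct substitution:
  7 * (0)^3 = 0
  0 * (0)^2 = 0
  8 * (0)^1 = 0
  constant: -8
Sum = 0 + 0 + 0 - 8 = -8


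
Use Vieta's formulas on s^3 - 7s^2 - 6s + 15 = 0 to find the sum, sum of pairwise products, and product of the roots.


Monic cubic s^3+bs^2+cs+d=0: sum=-b, pairwise sum=c, product=-d.
b=-7, c=-6, d=15
r1+r2+r3 = 7
r1r2+r1r3+r2r3 = -6
r1r2r3 = -15


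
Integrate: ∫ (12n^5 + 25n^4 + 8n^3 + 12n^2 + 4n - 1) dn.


Reverse power rule on each term:
  ∫ 12n^5 dn = 2n^6
  ∫ 25n^4 dn = 5n^5
  ∫ 8n^3 dn = 2n^4
  ∫ 12n^2 dn = 4n^3
  ∫ 4n dn = 2n^2
  ∫ -1 dn = -n
F(n) = 2n^6 + 5n^5 + 2n^4 + 4n^3 + 2n^2 - n + C


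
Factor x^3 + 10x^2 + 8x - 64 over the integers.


Try integer roots (divisors of -64). x=-4: p(-4)=0.
Divide out (x + 4): quotient is x^2 + 6x - 16.
Factor the quadratic: (x - 2)(x + 8)
Result: (x + 4)(x - 2)(x + 8)


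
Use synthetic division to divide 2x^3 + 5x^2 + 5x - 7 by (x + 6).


Synthetic division with c = -6. Coefficients: 2, 5, 5, -7
Bring down 2.
  2 * -6 = -12; -12 + 5 = -7
  -7 * -6 = 42; 42 + 5 = 47
  47 * -6 = -282; -282 - 7 = -289
Quotient: 2x^2 - 7x + 47, Remainder: -289


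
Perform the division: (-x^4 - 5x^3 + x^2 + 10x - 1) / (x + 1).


(-x^4 - 5x^3 + x^2 + 10x - 1) / (x + 1)
Step 1: -x^3 * (x + 1) = -x^4 - x^3; subtract.
Step 2: -4x^2 * (x + 1) = -4x^3 - 4x^2; subtract.
Step 3: 5x * (x + 1) = 5x^2 + 5x; subtract.
Step 4: 5 * (x + 1) = 5x + 5; subtract.
Quotient: -x^3 - 4x^2 + 5x + 5, Remainder: -6


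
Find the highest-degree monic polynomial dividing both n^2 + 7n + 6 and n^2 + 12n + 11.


Factor each:
  n^2 + 7n + 6 = (n + 1)(n + 6)
  n^2 + 12n + 11 = (n + 1)(n + 11)
Common monic factor: n + 1


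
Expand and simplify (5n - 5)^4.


Expand (5n - 5)^4 by repeated multiplication:
  (5n - 5)^2 = 25n^2 - 50n + 25
  (5n - 5)^3 = 125n^3 - 375n^2 + 375n - 125
= 625n^4 - 2500n^3 + 3750n^2 - 2500n + 625


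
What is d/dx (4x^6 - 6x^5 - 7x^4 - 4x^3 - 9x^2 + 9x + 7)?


Apply the power rule term by term:
  d/dx(4x^6) = 24x^5
  d/dx(-6x^5) = -30x^4
  d/dx(-7x^4) = -28x^3
  d/dx(-4x^3) = -12x^2
  d/dx(-9x^2) = -18x
  d/dx(9x) = 9
  d/dx(7) = 0
p'(x) = 24x^5 - 30x^4 - 28x^3 - 12x^2 - 18x + 9


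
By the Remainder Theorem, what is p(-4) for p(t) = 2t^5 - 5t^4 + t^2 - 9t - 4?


By the Remainder Theorem, the remainder equals p(-4):
  2*(-4)^5 = -2048
  -5*(-4)^4 = -1280
  0*(-4)^3 = 0
  1*(-4)^2 = 16
  -9*(-4)^1 = 36
  constant: -4
Sum: -2048 - 1280 + 0 + 16 + 36 - 4 = -3280


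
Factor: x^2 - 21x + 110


Roots satisfy r1 + r2 = -b/a = 21 and r1*r2 = c/a = 110.
So r1 = 10, r2 = 11.
x^2 - 21x + 110 = (x - r1)(x - r2) = (x - 10)(x - 11)


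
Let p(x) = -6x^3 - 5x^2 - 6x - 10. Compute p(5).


Using direct substitution:
  -6 * (5)^3 = -750
  -5 * (5)^2 = -125
  -6 * (5)^1 = -30
  constant: -10
Sum = -750 - 125 - 30 - 10 = -915


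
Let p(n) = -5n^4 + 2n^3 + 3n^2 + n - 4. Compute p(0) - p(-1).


p(0) = -4
p(-1) = -9
p(0) - p(-1) = -4 + 9 = 5


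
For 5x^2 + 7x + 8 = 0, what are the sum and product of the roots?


For ax^2+bx+c=0: sum = -b/a, product = c/a.
a=5, b=7, c=8
Sum = -(7)/5 = -7/5
Product = (8)/5 = 8/5


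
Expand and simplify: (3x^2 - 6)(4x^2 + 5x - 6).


Distribute each term of the first polynomial:
  (3x^2)(4x^2 + 5x - 6) = 12x^4 + 15x^3 - 18x^2
  (-6)(4x^2 + 5x - 6) = -24x^2 - 30x + 36
Sum: 12x^4 + 15x^3 - 42x^2 - 30x + 36


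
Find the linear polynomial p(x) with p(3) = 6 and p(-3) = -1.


p(x) = mx + b. Using p(3)=6, p(-3)=-1:
m = (6 + 1)/(3 + 3) = 7/6 = 7/6
b = 6 - m*(3) = 6 - 7/2 = 5/2
p(x) = (7/6)x + (5/2)


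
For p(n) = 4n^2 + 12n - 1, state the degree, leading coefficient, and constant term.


Highest power of n is 2, with coefficient 4. Constant term is -1.
Degree = 2, leading coefficient = 4, constant term = -1


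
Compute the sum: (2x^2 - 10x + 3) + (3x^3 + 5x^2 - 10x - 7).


Align terms by degree and add:
  2x^2 - 10x + 3
+ 3x^3 + 5x^2 - 10x - 7
= 3x^3 + 7x^2 - 20x - 4


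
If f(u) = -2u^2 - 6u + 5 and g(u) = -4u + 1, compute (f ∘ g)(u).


Substitute g(u) into f:
f(g(u)) = -2*(-4u + 1)^2 + (-6)*(-4u + 1) + 5
(-4u + 1)^2 = 16u^2 - 8u + 1
Expand and combine: -32u^2 + 40u - 3


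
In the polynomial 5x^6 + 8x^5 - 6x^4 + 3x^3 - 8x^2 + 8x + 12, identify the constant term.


Read off the constant term: 12


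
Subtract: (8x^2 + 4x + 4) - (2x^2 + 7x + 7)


Distribute the minus sign:
  (8x^2 + 4x + 4)
- (2x^2 + 7x + 7)
Negate second polynomial: -2x^2 - 7x - 7
Add: 6x^2 - 3x - 3


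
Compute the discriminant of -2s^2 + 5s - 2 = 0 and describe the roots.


D = b^2 - 4ac = (5)^2 - 4(-2)(-2) = 25 - 16 = 9
Since D > 0: two distinct rational roots


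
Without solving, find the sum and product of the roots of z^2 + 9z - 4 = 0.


For az^2+bz+c=0: sum = -b/a, product = c/a.
a=1, b=9, c=-4
Sum = -(9)/1 = -9
Product = (-4)/1 = -4


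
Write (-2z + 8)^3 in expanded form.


Expand (-2z + 8)^3 by repeated multiplication:
  (-2z + 8)^2 = 4z^2 - 32z + 64
= -8z^3 + 96z^2 - 384z + 512


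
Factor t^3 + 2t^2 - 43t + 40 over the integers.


Try integer roots (divisors of 40). t=1: p(1)=0.
Divide out (t - 1): quotient is t^2 + 3t - 40.
Factor the quadratic: (t - 5)(t + 8)
Result: (t - 1)(t - 5)(t + 8)


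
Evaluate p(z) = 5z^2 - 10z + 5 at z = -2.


Using direct substitution:
  5 * (-2)^2 = 20
  -10 * (-2)^1 = 20
  constant: 5
Sum = 20 + 20 + 5 = 45


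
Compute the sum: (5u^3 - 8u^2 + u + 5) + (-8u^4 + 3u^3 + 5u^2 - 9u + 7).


Align terms by degree and add:
  5u^3 - 8u^2 + u + 5
  -8u^4 + 3u^3 + 5u^2 - 9u + 7
= -8u^4 + 8u^3 - 3u^2 - 8u + 12


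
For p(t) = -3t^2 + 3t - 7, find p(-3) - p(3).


p(-3) = -43
p(3) = -25
p(-3) - p(3) = -43 + 25 = -18


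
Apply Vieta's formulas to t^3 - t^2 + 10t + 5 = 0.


Monic cubic t^3+bt^2+ct+d=0: sum=-b, pairwise sum=c, product=-d.
b=-1, c=10, d=5
r1+r2+r3 = 1
r1r2+r1r3+r2r3 = 10
r1r2r3 = -5


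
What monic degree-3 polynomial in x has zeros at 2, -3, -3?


p(x) = (x - 2)(x + 3)(x + 3)
Expand: x^3 + 4x^2 - 3x - 18


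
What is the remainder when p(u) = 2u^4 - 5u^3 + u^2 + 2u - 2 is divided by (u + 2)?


By the Remainder Theorem, the remainder equals p(-2):
  2*(-2)^4 = 32
  -5*(-2)^3 = 40
  1*(-2)^2 = 4
  2*(-2)^1 = -4
  constant: -2
Sum: 32 + 40 + 4 - 4 - 2 = 70


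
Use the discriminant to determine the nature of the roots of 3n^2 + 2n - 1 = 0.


D = b^2 - 4ac = (2)^2 - 4(3)(-1) = 4 + 12 = 16
Since D > 0: two distinct rational roots


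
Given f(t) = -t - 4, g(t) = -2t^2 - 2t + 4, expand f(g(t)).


Substitute g(t) into f:
f(g(t)) = -1*(-2t^2 - 2t + 4) + (-4)
Expand and combine: 2t^2 + 2t - 8


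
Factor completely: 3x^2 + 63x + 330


Roots satisfy r1 + r2 = -b/a = -21 and r1*r2 = c/a = 110.
So r1 = -11, r2 = -10.
3x^2 + 63x + 330 = 3(x - r1)(x - r2) = 3(x + 11)(x + 10)


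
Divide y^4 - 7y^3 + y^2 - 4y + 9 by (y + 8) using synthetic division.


Synthetic division with c = -8. Coefficients: 1, -7, 1, -4, 9
Bring down 1.
  1 * -8 = -8; -8 - 7 = -15
  -15 * -8 = 120; 120 + 1 = 121
  121 * -8 = -968; -968 - 4 = -972
  -972 * -8 = 7776; 7776 + 9 = 7785
Quotient: y^3 - 15y^2 + 121y - 972, Remainder: 7785


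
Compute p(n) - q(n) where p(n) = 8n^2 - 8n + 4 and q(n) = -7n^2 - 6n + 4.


Distribute the minus sign:
  (8n^2 - 8n + 4)
- (-7n^2 - 6n + 4)
Negate second polynomial: 7n^2 + 6n - 4
Add: 15n^2 - 2n


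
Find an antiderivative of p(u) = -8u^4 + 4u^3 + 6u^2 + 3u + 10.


Reverse power rule on each term:
  ∫ -8u^4 du = -(8/5)u^5
  ∫ 4u^3 du = u^4
  ∫ 6u^2 du = 2u^3
  ∫ 3u du = (3/2)u^2
  ∫ 10 du = 10u
F(u) = -(8/5)u^5 + u^4 + 2u^3 + (3/2)u^2 + 10u + C


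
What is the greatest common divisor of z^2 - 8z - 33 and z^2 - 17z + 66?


Factor each:
  z^2 - 8z - 33 = (z - 11)(z + 3)
  z^2 - 17z + 66 = (z - 11)(z - 6)
Common monic factor: z - 11


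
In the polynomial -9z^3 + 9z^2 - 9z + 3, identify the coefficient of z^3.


Read off the coefficient of z^3: -9


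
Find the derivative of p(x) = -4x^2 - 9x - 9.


Apply the power rule term by term:
  d/dx(-4x^2) = -8x
  d/dx(-9x) = -9
  d/dx(-9) = 0
p'(x) = -8x - 9


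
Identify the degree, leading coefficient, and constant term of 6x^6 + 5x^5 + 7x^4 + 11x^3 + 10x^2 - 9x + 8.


Highest power of x is 6, with coefficient 6. Constant term is 8.
Degree = 6, leading coefficient = 6, constant term = 8


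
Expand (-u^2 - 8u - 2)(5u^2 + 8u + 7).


Distribute each term of the first polynomial:
  (-u^2)(5u^2 + 8u + 7) = -5u^4 - 8u^3 - 7u^2
  (-8u)(5u^2 + 8u + 7) = -40u^3 - 64u^2 - 56u
  (-2)(5u^2 + 8u + 7) = -10u^2 - 16u - 14
Sum: -5u^4 - 48u^3 - 81u^2 - 72u - 14


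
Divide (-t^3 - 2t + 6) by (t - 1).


(-t^3 - 2t + 6) / (t - 1)
Step 1: -t^2 * (t - 1) = -t^3 + t^2; subtract.
Step 2: -t * (t - 1) = -t^2 + t; subtract.
Step 3: -3 * (t - 1) = -3t + 3; subtract.
Quotient: -t^2 - t - 3, Remainder: 3


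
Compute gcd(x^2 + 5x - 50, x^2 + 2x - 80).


Factor each:
  x^2 + 5x - 50 = (x + 10)(x - 5)
  x^2 + 2x - 80 = (x + 10)(x - 8)
Common monic factor: x + 10


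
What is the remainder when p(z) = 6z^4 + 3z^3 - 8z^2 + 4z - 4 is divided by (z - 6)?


By the Remainder Theorem, the remainder equals p(6):
  6*(6)^4 = 7776
  3*(6)^3 = 648
  -8*(6)^2 = -288
  4*(6)^1 = 24
  constant: -4
Sum: 7776 + 648 - 288 + 24 - 4 = 8156


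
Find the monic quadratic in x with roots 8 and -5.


p(x) = (x - 8)(x + 5)
Expand: x^2 - 3x - 40


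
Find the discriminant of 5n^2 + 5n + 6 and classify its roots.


D = b^2 - 4ac = (5)^2 - 4(5)(6) = 25 - 120 = -95
Since D < 0: two complex conjugate roots (no real roots)


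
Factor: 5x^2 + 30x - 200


Roots satisfy r1 + r2 = -b/a = -6 and r1*r2 = c/a = -40.
So r1 = -10, r2 = 4.
5x^2 + 30x - 200 = 5(x - r1)(x - r2) = 5(x + 10)(x - 4)


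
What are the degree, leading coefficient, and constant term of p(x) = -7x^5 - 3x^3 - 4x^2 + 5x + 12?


Highest power of x is 5, with coefficient -7. Constant term is 12.
Degree = 5, leading coefficient = -7, constant term = 12


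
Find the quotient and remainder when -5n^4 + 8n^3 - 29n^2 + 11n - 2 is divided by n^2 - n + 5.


(-5n^4 + 8n^3 - 29n^2 + 11n - 2) / (n^2 - n + 5)
Step 1: -5n^2 * (n^2 - n + 5) = -5n^4 + 5n^3 - 25n^2; subtract.
Step 2: 3n * (n^2 - n + 5) = 3n^3 - 3n^2 + 15n; subtract.
Step 3: -1 * (n^2 - n + 5) = -n^2 + n - 5; subtract.
Quotient: -5n^2 + 3n - 1, Remainder: -5n + 3


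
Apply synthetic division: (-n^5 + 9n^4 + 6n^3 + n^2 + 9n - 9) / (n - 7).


Synthetic division with c = 7. Coefficients: -1, 9, 6, 1, 9, -9
Bring down -1.
  -1 * 7 = -7; -7 + 9 = 2
  2 * 7 = 14; 14 + 6 = 20
  20 * 7 = 140; 140 + 1 = 141
  141 * 7 = 987; 987 + 9 = 996
  996 * 7 = 6972; 6972 - 9 = 6963
Quotient: -n^4 + 2n^3 + 20n^2 + 141n + 996, Remainder: 6963


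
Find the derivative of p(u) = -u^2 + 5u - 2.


Apply the power rule term by term:
  d/du(-u^2) = -2u
  d/du(5u) = 5
  d/du(-2) = 0
p'(u) = -2u + 5


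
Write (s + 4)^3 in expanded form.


Expand (s + 4)^3 by repeated multiplication:
  (s + 4)^2 = s^2 + 8s + 16
= s^3 + 12s^2 + 48s + 64


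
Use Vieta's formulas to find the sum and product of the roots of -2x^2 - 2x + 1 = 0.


For ax^2+bx+c=0: sum = -b/a, product = c/a.
a=-2, b=-2, c=1
Sum = -(-2)/-2 = -1
Product = (1)/-2 = -1/2


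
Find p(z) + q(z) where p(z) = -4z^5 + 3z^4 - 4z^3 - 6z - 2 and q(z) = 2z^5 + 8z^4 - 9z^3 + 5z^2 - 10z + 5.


Align terms by degree and add:
  -4z^5 + 3z^4 - 4z^3 - 6z - 2
+ 2z^5 + 8z^4 - 9z^3 + 5z^2 - 10z + 5
= -2z^5 + 11z^4 - 13z^3 + 5z^2 - 16z + 3


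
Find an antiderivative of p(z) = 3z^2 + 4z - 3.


Reverse power rule on each term:
  ∫ 3z^2 dz = z^3
  ∫ 4z dz = 2z^2
  ∫ -3 dz = -3z
F(z) = z^3 + 2z^2 - 3z + C


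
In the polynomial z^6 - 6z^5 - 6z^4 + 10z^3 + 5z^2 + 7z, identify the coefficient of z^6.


Read off the coefficient of z^6: 1


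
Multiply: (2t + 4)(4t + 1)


Distribute each term of the first polynomial:
  (2t)(4t + 1) = 8t^2 + 2t
  (4)(4t + 1) = 16t + 4
Sum: 8t^2 + 18t + 4


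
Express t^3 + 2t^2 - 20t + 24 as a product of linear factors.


Try integer roots (divisors of 24). t=-6: p(-6)=0.
Divide out (t + 6): quotient is t^2 - 4t + 4.
Factor the quadratic: (t - 2)(t - 2)
Result: (t + 6)(t - 2)(t - 2)


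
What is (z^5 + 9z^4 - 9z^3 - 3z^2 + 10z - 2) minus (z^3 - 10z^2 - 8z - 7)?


Distribute the minus sign:
  (z^5 + 9z^4 - 9z^3 - 3z^2 + 10z - 2)
- (z^3 - 10z^2 - 8z - 7)
Negate second polynomial: -z^3 + 10z^2 + 8z + 7
Add: z^5 + 9z^4 - 10z^3 + 7z^2 + 18z + 5


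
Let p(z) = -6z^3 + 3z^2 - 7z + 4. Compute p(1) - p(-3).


p(1) = -6
p(-3) = 214
p(1) - p(-3) = -6 - 214 = -220


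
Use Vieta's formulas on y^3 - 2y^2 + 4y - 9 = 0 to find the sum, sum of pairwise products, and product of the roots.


Monic cubic y^3+by^2+cy+d=0: sum=-b, pairwise sum=c, product=-d.
b=-2, c=4, d=-9
r1+r2+r3 = 2
r1r2+r1r3+r2r3 = 4
r1r2r3 = 9


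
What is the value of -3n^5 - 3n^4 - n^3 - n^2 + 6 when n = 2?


Using direct substitution:
  -3 * (2)^5 = -96
  -3 * (2)^4 = -48
  -1 * (2)^3 = -8
  -1 * (2)^2 = -4
  0 * (2)^1 = 0
  constant: 6
Sum = -96 - 48 - 8 - 4 + 0 + 6 = -150


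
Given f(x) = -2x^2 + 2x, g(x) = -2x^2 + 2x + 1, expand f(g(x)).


Substitute g(x) into f:
f(g(x)) = -2*(-2x^2 + 2x + 1)^2 + 2*(-2x^2 + 2x + 1)
(-2x^2 + 2x + 1)^2 = 4x^4 - 8x^3 + 4x + 1
Expand and combine: -8x^4 + 16x^3 - 4x^2 - 4x


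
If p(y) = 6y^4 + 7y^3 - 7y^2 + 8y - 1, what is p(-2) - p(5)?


p(-2) = -5
p(5) = 4489
p(-2) - p(5) = -5 - 4489 = -4494


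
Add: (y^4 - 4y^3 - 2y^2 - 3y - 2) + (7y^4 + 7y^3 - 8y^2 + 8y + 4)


Align terms by degree and add:
  y^4 - 4y^3 - 2y^2 - 3y - 2
+ 7y^4 + 7y^3 - 8y^2 + 8y + 4
= 8y^4 + 3y^3 - 10y^2 + 5y + 2


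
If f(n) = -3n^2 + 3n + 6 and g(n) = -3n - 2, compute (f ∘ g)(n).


Substitute g(n) into f:
f(g(n)) = -3*(-3n - 2)^2 + 3*(-3n - 2) + 6
(-3n - 2)^2 = 9n^2 + 12n + 4
Expand and combine: -27n^2 - 45n - 12


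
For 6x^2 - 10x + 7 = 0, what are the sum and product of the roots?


For ax^2+bx+c=0: sum = -b/a, product = c/a.
a=6, b=-10, c=7
Sum = -(-10)/6 = 5/3
Product = (7)/6 = 7/6


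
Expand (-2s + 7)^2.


Expand (-2s + 7)^2 by repeated multiplication:
= 4s^2 - 28s + 49


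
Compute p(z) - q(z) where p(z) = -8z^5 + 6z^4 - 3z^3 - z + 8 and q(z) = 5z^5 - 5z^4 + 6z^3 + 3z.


Distribute the minus sign:
  (-8z^5 + 6z^4 - 3z^3 - z + 8)
- (5z^5 - 5z^4 + 6z^3 + 3z)
Negate second polynomial: -5z^5 + 5z^4 - 6z^3 - 3z
Add: -13z^5 + 11z^4 - 9z^3 - 4z + 8


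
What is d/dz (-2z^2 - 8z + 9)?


Apply the power rule term by term:
  d/dz(-2z^2) = -4z
  d/dz(-8z) = -8
  d/dz(9) = 0
p'(z) = -4z - 8


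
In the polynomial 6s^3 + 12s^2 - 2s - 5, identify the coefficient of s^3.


Read off the coefficient of s^3: 6


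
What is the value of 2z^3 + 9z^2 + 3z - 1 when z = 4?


Using direct substitution:
  2 * (4)^3 = 128
  9 * (4)^2 = 144
  3 * (4)^1 = 12
  constant: -1
Sum = 128 + 144 + 12 - 1 = 283


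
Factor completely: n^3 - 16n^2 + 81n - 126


Try integer roots (divisors of -126). n=6: p(6)=0.
Divide out (n - 6): quotient is n^2 - 10n + 21.
Factor the quadratic: (n - 7)(n - 3)
Result: (n - 6)(n - 7)(n - 3)


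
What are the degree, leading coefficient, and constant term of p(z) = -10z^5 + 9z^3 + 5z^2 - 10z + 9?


Highest power of z is 5, with coefficient -10. Constant term is 9.
Degree = 5, leading coefficient = -10, constant term = 9


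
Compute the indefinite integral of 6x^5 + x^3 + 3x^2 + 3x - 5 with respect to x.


Reverse power rule on each term:
  ∫ 6x^5 dx = x^6
  ∫ x^3 dx = (1/4)x^4
  ∫ 3x^2 dx = x^3
  ∫ 3x dx = (3/2)x^2
  ∫ -5 dx = -5x
F(x) = x^6 + (1/4)x^4 + x^3 + (3/2)x^2 - 5x + C


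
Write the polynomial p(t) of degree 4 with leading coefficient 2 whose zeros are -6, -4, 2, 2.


p(t) = 2(t + 6)(t + 4)(t - 2)(t - 2)
Expand: 2t^4 + 12t^3 - 24t^2 - 112t + 192


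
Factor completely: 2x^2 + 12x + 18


Roots satisfy r1 + r2 = -b/a = -6 and r1*r2 = c/a = 9.
So r1 = -3, r2 = -3.
2x^2 + 12x + 18 = 2(x - r1)(x - r2) = 2(x + 3)(x + 3)


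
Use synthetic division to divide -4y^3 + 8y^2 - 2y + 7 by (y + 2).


Synthetic division with c = -2. Coefficients: -4, 8, -2, 7
Bring down -4.
  -4 * -2 = 8; 8 + 8 = 16
  16 * -2 = -32; -32 - 2 = -34
  -34 * -2 = 68; 68 + 7 = 75
Quotient: -4y^2 + 16y - 34, Remainder: 75


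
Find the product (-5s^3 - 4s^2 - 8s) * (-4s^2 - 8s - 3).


Distribute each term of the first polynomial:
  (-5s^3)(-4s^2 - 8s - 3) = 20s^5 + 40s^4 + 15s^3
  (-4s^2)(-4s^2 - 8s - 3) = 16s^4 + 32s^3 + 12s^2
  (-8s)(-4s^2 - 8s - 3) = 32s^3 + 64s^2 + 24s
Sum: 20s^5 + 56s^4 + 79s^3 + 76s^2 + 24s


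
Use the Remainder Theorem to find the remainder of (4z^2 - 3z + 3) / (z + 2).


By the Remainder Theorem, the remainder equals p(-2):
  4*(-2)^2 = 16
  -3*(-2)^1 = 6
  constant: 3
Sum: 16 + 6 + 3 = 25


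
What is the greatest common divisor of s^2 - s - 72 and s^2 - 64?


Factor each:
  s^2 - s - 72 = (s + 8)(s - 9)
  s^2 - 64 = (s + 8)(s - 8)
Common monic factor: s + 8


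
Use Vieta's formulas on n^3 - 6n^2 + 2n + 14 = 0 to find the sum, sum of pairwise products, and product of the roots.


Monic cubic n^3+bn^2+cn+d=0: sum=-b, pairwise sum=c, product=-d.
b=-6, c=2, d=14
r1+r2+r3 = 6
r1r2+r1r3+r2r3 = 2
r1r2r3 = -14


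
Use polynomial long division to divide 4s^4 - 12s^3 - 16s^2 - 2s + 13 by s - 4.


(4s^4 - 12s^3 - 16s^2 - 2s + 13) / (s - 4)
Step 1: 4s^3 * (s - 4) = 4s^4 - 16s^3; subtract.
Step 2: 4s^2 * (s - 4) = 4s^3 - 16s^2; subtract.
Step 3: 0 * (s - 4) = 0; subtract.
Step 4: -2 * (s - 4) = -2s + 8; subtract.
Quotient: 4s^3 + 4s^2 - 2, Remainder: 5


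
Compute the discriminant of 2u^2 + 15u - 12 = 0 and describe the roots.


D = b^2 - 4ac = (15)^2 - 4(2)(-12) = 225 + 96 = 321
Since D > 0: two distinct irrational roots


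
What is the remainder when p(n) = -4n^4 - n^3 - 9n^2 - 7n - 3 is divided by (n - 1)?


By the Remainder Theorem, the remainder equals p(1):
  -4*(1)^4 = -4
  -1*(1)^3 = -1
  -9*(1)^2 = -9
  -7*(1)^1 = -7
  constant: -3
Sum: -4 - 1 - 9 - 7 - 3 = -24


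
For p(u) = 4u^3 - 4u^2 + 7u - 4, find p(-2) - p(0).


p(-2) = -66
p(0) = -4
p(-2) - p(0) = -66 + 4 = -62


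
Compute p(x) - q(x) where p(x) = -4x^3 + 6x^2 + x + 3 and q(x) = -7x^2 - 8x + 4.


Distribute the minus sign:
  (-4x^3 + 6x^2 + x + 3)
- (-7x^2 - 8x + 4)
Negate second polynomial: 7x^2 + 8x - 4
Add: -4x^3 + 13x^2 + 9x - 1


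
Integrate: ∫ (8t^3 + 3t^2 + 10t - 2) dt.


Reverse power rule on each term:
  ∫ 8t^3 dt = 2t^4
  ∫ 3t^2 dt = t^3
  ∫ 10t dt = 5t^2
  ∫ -2 dt = -2t
F(t) = 2t^4 + t^3 + 5t^2 - 2t + C


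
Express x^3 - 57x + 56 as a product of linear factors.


Try integer roots (divisors of 56). x=1: p(1)=0.
Divide out (x - 1): quotient is x^2 + x - 56.
Factor the quadratic: (x - 7)(x + 8)
Result: (x - 1)(x - 7)(x + 8)


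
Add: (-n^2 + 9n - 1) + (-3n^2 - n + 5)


Align terms by degree and add:
  -n^2 + 9n - 1
  -3n^2 - n + 5
= -4n^2 + 8n + 4


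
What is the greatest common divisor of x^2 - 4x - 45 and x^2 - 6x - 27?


Factor each:
  x^2 - 4x - 45 = (x - 9)(x + 5)
  x^2 - 6x - 27 = (x - 9)(x + 3)
Common monic factor: x - 9


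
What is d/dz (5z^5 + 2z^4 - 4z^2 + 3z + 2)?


Apply the power rule term by term:
  d/dz(5z^5) = 25z^4
  d/dz(2z^4) = 8z^3
  d/dz(-4z^2) = -8z
  d/dz(3z) = 3
  d/dz(2) = 0
p'(z) = 25z^4 + 8z^3 - 8z + 3


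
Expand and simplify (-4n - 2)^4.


Expand (-4n - 2)^4 by repeated multiplication:
  (-4n - 2)^2 = 16n^2 + 16n + 4
  (-4n - 2)^3 = -64n^3 - 96n^2 - 48n - 8
= 256n^4 + 512n^3 + 384n^2 + 128n + 16


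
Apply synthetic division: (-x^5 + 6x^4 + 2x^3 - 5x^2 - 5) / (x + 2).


Synthetic division with c = -2. Coefficients: -1, 6, 2, -5, 0, -5
Bring down -1.
  -1 * -2 = 2; 2 + 6 = 8
  8 * -2 = -16; -16 + 2 = -14
  -14 * -2 = 28; 28 - 5 = 23
  23 * -2 = -46; -46 + 0 = -46
  -46 * -2 = 92; 92 - 5 = 87
Quotient: -x^4 + 8x^3 - 14x^2 + 23x - 46, Remainder: 87


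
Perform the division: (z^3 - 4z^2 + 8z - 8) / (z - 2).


(z^3 - 4z^2 + 8z - 8) / (z - 2)
Step 1: z^2 * (z - 2) = z^3 - 2z^2; subtract.
Step 2: -2z * (z - 2) = -2z^2 + 4z; subtract.
Step 3: 4 * (z - 2) = 4z - 8; subtract.
Quotient: z^2 - 2z + 4, Remainder: 0


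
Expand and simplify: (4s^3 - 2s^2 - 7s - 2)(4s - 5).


Distribute each term of the first polynomial:
  (4s^3)(4s - 5) = 16s^4 - 20s^3
  (-2s^2)(4s - 5) = -8s^3 + 10s^2
  (-7s)(4s - 5) = -28s^2 + 35s
  (-2)(4s - 5) = -8s + 10
Sum: 16s^4 - 28s^3 - 18s^2 + 27s + 10


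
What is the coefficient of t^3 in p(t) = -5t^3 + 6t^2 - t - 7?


Read off the coefficient of t^3: -5


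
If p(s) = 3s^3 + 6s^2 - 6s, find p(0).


Using direct substitution:
  3 * (0)^3 = 0
  6 * (0)^2 = 0
  -6 * (0)^1 = 0
  constant: 0
Sum = 0 + 0 + 0 + 0 = 0


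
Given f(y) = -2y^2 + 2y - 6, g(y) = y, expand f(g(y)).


Substitute g(y) into f:
f(g(y)) = -2*(y)^2 + 2*(y) + (-6)
(y)^2 = y^2
Expand and combine: -2y^2 + 2y - 6


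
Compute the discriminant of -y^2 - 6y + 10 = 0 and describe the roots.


D = b^2 - 4ac = (-6)^2 - 4(-1)(10) = 36 + 40 = 76
Since D > 0: two distinct irrational roots


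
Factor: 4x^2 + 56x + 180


Roots satisfy r1 + r2 = -b/a = -14 and r1*r2 = c/a = 45.
So r1 = -5, r2 = -9.
4x^2 + 56x + 180 = 4(x - r1)(x - r2) = 4(x + 5)(x + 9)


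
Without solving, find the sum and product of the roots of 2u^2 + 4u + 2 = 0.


For au^2+bu+c=0: sum = -b/a, product = c/a.
a=2, b=4, c=2
Sum = -(4)/2 = -2
Product = (2)/2 = 1


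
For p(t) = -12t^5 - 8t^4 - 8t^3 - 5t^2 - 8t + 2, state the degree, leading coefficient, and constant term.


Highest power of t is 5, with coefficient -12. Constant term is 2.
Degree = 5, leading coefficient = -12, constant term = 2


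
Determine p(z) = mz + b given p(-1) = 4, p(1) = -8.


p(z) = mz + b. Using p(-1)=4, p(1)=-8:
m = (4 + 8)/(-1 - 1) = 12/-2 = -6
b = 4 - m*(-1) = 4 - 6 = -2
p(z) = -6z - 2


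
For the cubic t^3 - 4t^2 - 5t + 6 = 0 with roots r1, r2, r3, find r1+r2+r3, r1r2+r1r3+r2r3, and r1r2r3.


Monic cubic t^3+bt^2+ct+d=0: sum=-b, pairwise sum=c, product=-d.
b=-4, c=-5, d=6
r1+r2+r3 = 4
r1r2+r1r3+r2r3 = -5
r1r2r3 = -6


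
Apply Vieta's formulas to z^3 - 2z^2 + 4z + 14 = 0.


Monic cubic z^3+bz^2+cz+d=0: sum=-b, pairwise sum=c, product=-d.
b=-2, c=4, d=14
r1+r2+r3 = 2
r1r2+r1r3+r2r3 = 4
r1r2r3 = -14


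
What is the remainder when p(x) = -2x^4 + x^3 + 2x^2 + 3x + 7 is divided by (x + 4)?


By the Remainder Theorem, the remainder equals p(-4):
  -2*(-4)^4 = -512
  1*(-4)^3 = -64
  2*(-4)^2 = 32
  3*(-4)^1 = -12
  constant: 7
Sum: -512 - 64 + 32 - 12 + 7 = -549


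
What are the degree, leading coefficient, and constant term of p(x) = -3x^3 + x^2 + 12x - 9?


Highest power of x is 3, with coefficient -3. Constant term is -9.
Degree = 3, leading coefficient = -3, constant term = -9


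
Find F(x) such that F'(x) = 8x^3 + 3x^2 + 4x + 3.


Reverse power rule on each term:
  ∫ 8x^3 dx = 2x^4
  ∫ 3x^2 dx = x^3
  ∫ 4x dx = 2x^2
  ∫ 3 dx = 3x
F(x) = 2x^4 + x^3 + 2x^2 + 3x + C


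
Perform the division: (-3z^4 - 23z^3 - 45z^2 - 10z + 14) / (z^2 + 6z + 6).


(-3z^4 - 23z^3 - 45z^2 - 10z + 14) / (z^2 + 6z + 6)
Step 1: -3z^2 * (z^2 + 6z + 6) = -3z^4 - 18z^3 - 18z^2; subtract.
Step 2: -5z * (z^2 + 6z + 6) = -5z^3 - 30z^2 - 30z; subtract.
Step 3: 3 * (z^2 + 6z + 6) = 3z^2 + 18z + 18; subtract.
Quotient: -3z^2 - 5z + 3, Remainder: 2z - 4
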